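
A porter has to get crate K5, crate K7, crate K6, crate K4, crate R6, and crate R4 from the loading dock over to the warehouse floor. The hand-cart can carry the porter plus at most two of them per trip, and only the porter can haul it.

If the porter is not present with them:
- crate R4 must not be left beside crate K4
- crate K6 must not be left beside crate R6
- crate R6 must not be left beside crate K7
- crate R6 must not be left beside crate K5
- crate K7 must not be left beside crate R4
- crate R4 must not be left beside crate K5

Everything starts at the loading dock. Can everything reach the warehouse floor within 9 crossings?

Yes — this plan uses 7 crossings (≤ 9):
1. Porter goes to the warehouse floor with crate R4 and crate R6.
2. Porter goes back to the loading dock alone.
3. Porter goes to the warehouse floor with crate K5 and crate K7.
4. Porter goes back to the loading dock with crate R4 and crate R6.
5. Porter goes to the warehouse floor with crate K4 and crate K6.
6. Porter goes back to the loading dock alone.
7. Porter goes to the warehouse floor with crate R4 and crate R6.

Yes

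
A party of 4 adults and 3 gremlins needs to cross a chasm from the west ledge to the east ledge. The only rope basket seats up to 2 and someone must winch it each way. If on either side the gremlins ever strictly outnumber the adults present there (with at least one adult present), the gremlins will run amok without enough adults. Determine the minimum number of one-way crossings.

Counting alone: each trip to the east ledge takes at most 2 across and each return brings at least 1 back, so after t trips out (and t−1 returns) at most 2t − (t−1) of the 7 are across; that first reaches 7 at t = 6, so at least 11 crossings are needed.
The plan below uses exactly 11 crossings, so it is optimal:
1. 2 gremlins → the east ledge.  (the west ledge: 4A 1G; the east ledge: 0A 2G)
2. 1 gremlin ← the west ledge.  (the west ledge: 4A 2G; the east ledge: 0A 1G)
3. 2 gremlins → the east ledge.  (the west ledge: 4A 0G; the east ledge: 0A 3G)
4. 1 gremlin ← the west ledge.  (the west ledge: 4A 1G; the east ledge: 0A 2G)
5. 2 adults → the east ledge.  (the west ledge: 2A 1G; the east ledge: 2A 2G)
6. 1 gremlin ← the west ledge.  (the west ledge: 2A 2G; the east ledge: 2A 1G)
7. 1 adult and 1 gremlin → the east ledge.  (the west ledge: 1A 1G; the east ledge: 3A 2G)
8. 1 adult ← the west ledge.  (the west ledge: 2A 1G; the east ledge: 2A 2G)
9. 1 adult and 1 gremlin → the east ledge.  (the west ledge: 1A 0G; the east ledge: 3A 3G)
10. 1 gremlin ← the west ledge.  (the west ledge: 1A 1G; the east ledge: 3A 2G)
11. 1 adult and 1 gremlin → the east ledge.  (the west ledge: 0A 0G; the east ledge: 4A 3G)

11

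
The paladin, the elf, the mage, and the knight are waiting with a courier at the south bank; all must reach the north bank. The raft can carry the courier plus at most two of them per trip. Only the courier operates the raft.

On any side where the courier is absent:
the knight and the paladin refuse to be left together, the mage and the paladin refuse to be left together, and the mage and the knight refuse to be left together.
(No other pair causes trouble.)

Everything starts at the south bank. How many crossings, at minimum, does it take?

5

Counting alone: the courier can take at most 2 across per trip to the north bank, so moving all 4 needs at least 2 loaded trips out, with a return between consecutive ones — at least 3 crossings.
The safety rule pushes this higher. Following every safe sequence of crossings, the most of the 4 that can be at the north bank as the raft arrives there on crossing 3 is 3 — never all 4.
So no plan with fewer than 5 crossings exists, and this one achieves 5:
1. Courier goes to the north bank with the mage and the paladin.
2. Courier goes back to the south bank with the paladin.
3. Courier goes to the north bank with the elf and the paladin.
4. Courier goes back to the south bank with the paladin.
5. Courier goes to the north bank with the knight and the paladin.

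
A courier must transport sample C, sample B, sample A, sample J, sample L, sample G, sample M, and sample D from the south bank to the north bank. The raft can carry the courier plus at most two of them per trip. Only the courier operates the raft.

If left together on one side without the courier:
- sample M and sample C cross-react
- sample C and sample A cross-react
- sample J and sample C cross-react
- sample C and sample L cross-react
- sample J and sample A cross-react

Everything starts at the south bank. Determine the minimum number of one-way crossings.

Counting alone: the courier can take at most 2 across per trip to the north bank, so moving all 8 needs at least 4 loaded trips out, with a return between consecutive ones — at least 7 crossings.
The safety rule pushes this higher. Following every safe sequence of crossings, the most of the 8 that can be at the north bank as the raft arrives there on crossings 7, 9, 11 is 5, 6, 7 respectively — never all 8.
So no plan with fewer than 13 crossings exists, and this one achieves 13:
1. Courier goes to the north bank with sample A and sample C.
2. Courier goes back to the south bank with sample C.
3. Courier goes to the north bank with sample B and sample C.
4. Courier goes back to the south bank with sample C.
5. Courier goes to the north bank with sample C and sample L.
6. Courier goes back to the south bank with sample C.
7. Courier goes to the north bank with sample C and sample G.
8. Courier goes back to the south bank with sample C.
9. Courier goes to the north bank with sample C and sample M.
10. Courier goes back to the south bank with sample C.
11. Courier goes to the north bank with sample C and sample D.
12. Courier goes back to the south bank with sample C.
13. Courier goes to the north bank with sample C and sample J.

13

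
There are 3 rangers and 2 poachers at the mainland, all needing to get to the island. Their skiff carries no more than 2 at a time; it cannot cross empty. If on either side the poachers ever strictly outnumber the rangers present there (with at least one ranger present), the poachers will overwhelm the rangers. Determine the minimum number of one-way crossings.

7

Counting alone: each trip to the island takes at most 2 across and each return brings at least 1 back, so after t trips out (and t−1 returns) at most 2t − (t−1) of the 5 are across; that first reaches 5 at t = 4, so at least 7 crossings are needed.
The plan below uses exactly 7 crossings, so it is optimal:
1. 2 poachers → the island.  (the mainland: 3R 0P; the island: 0R 2P)
2. 1 poacher ← the mainland.  (the mainland: 3R 1P; the island: 0R 1P)
3. 2 rangers → the island.  (the mainland: 1R 1P; the island: 2R 1P)
4. 1 ranger ← the mainland.  (the mainland: 2R 1P; the island: 1R 1P)
5. 1 ranger and 1 poacher → the island.  (the mainland: 1R 0P; the island: 2R 2P)
6. 1 poacher ← the mainland.  (the mainland: 1R 1P; the island: 2R 1P)
7. 1 ranger and 1 poacher → the island.  (the mainland: 0R 0P; the island: 3R 2P)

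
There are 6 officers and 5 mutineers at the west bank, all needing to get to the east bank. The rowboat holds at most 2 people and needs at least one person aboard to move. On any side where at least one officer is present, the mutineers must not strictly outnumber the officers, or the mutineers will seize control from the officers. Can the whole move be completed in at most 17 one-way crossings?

Counting alone: each trip to the east bank takes at most 2 across and each return brings at least 1 back, so after t trips out (and t−1 returns) at most 2t − (t−1) of the 11 are across; that first reaches 11 at t = 10, so at least 19 crossings are needed.
Since 17 < 19, 17 crossings cannot be enough. (The shortest complete plan in fact takes 19:)
1. 2 mutineers → the east bank.  (the west bank: 6O 3M; the east bank: 0O 2M)
2. 1 mutineer ← the west bank.  (the west bank: 6O 4M; the east bank: 0O 1M)
3. 2 mutineers → the east bank.  (the west bank: 6O 2M; the east bank: 0O 3M)
4. 1 mutineer ← the west bank.  (the west bank: 6O 3M; the east bank: 0O 2M)
5. 2 officers → the east bank.  (the west bank: 4O 3M; the east bank: 2O 2M)
6. 1 mutineer ← the west bank.  (the west bank: 4O 4M; the east bank: 2O 1M)
7. 1 officer and 1 mutineer → the east bank.  (the west bank: 3O 3M; the east bank: 3O 2M)
8. 1 officer ← the west bank.  (the west bank: 4O 3M; the east bank: 2O 2M)
9. 1 officer and 1 mutineer → the east bank.  (the west bank: 3O 2M; the east bank: 3O 3M)
10. 1 mutineer ← the west bank.  (the west bank: 3O 3M; the east bank: 3O 2M)
11. 1 officer and 1 mutineer → the east bank.  (the west bank: 2O 2M; the east bank: 4O 3M)
12. 1 officer ← the west bank.  (the west bank: 3O 2M; the east bank: 3O 3M)
13. 1 officer and 1 mutineer → the east bank.  (the west bank: 2O 1M; the east bank: 4O 4M)
14. 1 mutineer ← the west bank.  (the west bank: 2O 2M; the east bank: 4O 3M)
15. 1 officer and 1 mutineer → the east bank.  (the west bank: 1O 1M; the east bank: 5O 4M)
16. 1 officer ← the west bank.  (the west bank: 2O 1M; the east bank: 4O 4M)
17. 1 officer and 1 mutineer → the east bank.  (the west bank: 1O 0M; the east bank: 5O 5M)
18. 1 mutineer ← the west bank.  (the west bank: 1O 1M; the east bank: 5O 4M)
19. 1 officer and 1 mutineer → the east bank.  (the west bank: 0O 0M; the east bank: 6O 5M)

No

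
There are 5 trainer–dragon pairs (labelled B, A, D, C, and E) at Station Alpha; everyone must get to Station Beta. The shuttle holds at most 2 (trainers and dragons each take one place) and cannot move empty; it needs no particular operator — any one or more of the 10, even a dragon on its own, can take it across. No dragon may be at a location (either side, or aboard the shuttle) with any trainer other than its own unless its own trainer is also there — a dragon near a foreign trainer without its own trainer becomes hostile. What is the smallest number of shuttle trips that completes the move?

Following every safe sequence of crossings from the start, the most of the 10 that can be at Station Beta as the shuttle arrives there on crossings 1, 3, 5, 7 is 2, 3, 4, 5 respectively; the best ever achieved is 5 of 10.
From crossing 9 on, no configuration arises that was not already reachable earlier: only 82 distinct safe configurations (who is on which side, and where the shuttle is) can ever be reached, none of them has everyone across, and every continuation just revisits them. So no valid plan exists.

impossible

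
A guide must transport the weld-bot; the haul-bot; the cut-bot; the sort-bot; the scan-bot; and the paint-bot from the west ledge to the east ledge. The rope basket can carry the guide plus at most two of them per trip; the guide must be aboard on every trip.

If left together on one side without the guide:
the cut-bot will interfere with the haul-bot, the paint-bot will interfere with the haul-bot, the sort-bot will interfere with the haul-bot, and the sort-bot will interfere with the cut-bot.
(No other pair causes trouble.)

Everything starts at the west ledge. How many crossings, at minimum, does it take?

Counting alone: the guide can take at most 2 across per trip to the east ledge, so moving all 6 needs at least 3 loaded trips out, with a return between consecutive ones — at least 5 crossings.
The safety rule pushes this higher. Following every safe sequence of crossings, the most of the 6 that can be at the east ledge as the rope basket arrives there on crossings 5, 7 is 4, 5 respectively — never all 6.
So no plan with fewer than 9 crossings exists, and this one achieves 9:
1. Guide goes to the east ledge with the cut-bot and the haul-bot.  [the west ledge: the paint-bot, the scan-bot, the sort-bot, the weld-bot | the east ledge: the cut-bot, the haul-bot]
2. Guide goes back to the west ledge with the haul-bot.  [the west ledge: the haul-bot, the paint-bot, the scan-bot, the sort-bot, the weld-bot | the east ledge: the cut-bot]
3. Guide goes to the east ledge with the haul-bot and the weld-bot.  [the west ledge: the paint-bot, the scan-bot, the sort-bot | the east ledge: the cut-bot, the haul-bot, the weld-bot]
4. Guide goes back to the west ledge with the haul-bot.  [the west ledge: the haul-bot, the paint-bot, the scan-bot, the sort-bot | the east ledge: the cut-bot, the weld-bot]
5. Guide goes to the east ledge with the haul-bot and the scan-bot.  [the west ledge: the paint-bot, the sort-bot | the east ledge: the cut-bot, the haul-bot, the scan-bot, the weld-bot]
6. Guide goes back to the west ledge with the haul-bot.  [the west ledge: the haul-bot, the paint-bot, the sort-bot | the east ledge: the cut-bot, the scan-bot, the weld-bot]
7. Guide goes to the east ledge with the haul-bot and the paint-bot.  [the west ledge: the sort-bot | the east ledge: the cut-bot, the haul-bot, the paint-bot, the scan-bot, the weld-bot]
8. Guide goes back to the west ledge with the haul-bot.  [the west ledge: the haul-bot, the sort-bot | the east ledge: the cut-bot, the paint-bot, the scan-bot, the weld-bot]
9. Guide goes to the east ledge with the haul-bot and the sort-bot.  [the west ledge: — | the east ledge: the cut-bot, the haul-bot, the paint-bot, the scan-bot, the sort-bot, the weld-bot]

9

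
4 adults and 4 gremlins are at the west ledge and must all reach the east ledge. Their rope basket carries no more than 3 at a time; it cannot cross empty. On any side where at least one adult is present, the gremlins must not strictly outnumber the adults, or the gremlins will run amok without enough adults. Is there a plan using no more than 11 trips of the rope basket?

Yes

Yes — this plan uses 9 crossings (≤ 11):
1. 2 gremlins → the east ledge.  (the west ledge: 4A 2G; the east ledge: 0A 2G)
2. 1 gremlin ← the west ledge.  (the west ledge: 4A 3G; the east ledge: 0A 1G)
3. 3 gremlins → the east ledge.  (the west ledge: 4A 0G; the east ledge: 0A 4G)
4. 1 gremlin ← the west ledge.  (the west ledge: 4A 1G; the east ledge: 0A 3G)
5. 3 adults → the east ledge.  (the west ledge: 1A 1G; the east ledge: 3A 3G)
6. 1 adult and 1 gremlin ← the west ledge.  (the west ledge: 2A 2G; the east ledge: 2A 2G)
7. 2 adults → the east ledge.  (the west ledge: 0A 2G; the east ledge: 4A 2G)
8. 1 gremlin ← the west ledge.  (the west ledge: 0A 3G; the east ledge: 4A 1G)
9. 3 gremlins → the east ledge.  (the west ledge: 0A 0G; the east ledge: 4A 4G)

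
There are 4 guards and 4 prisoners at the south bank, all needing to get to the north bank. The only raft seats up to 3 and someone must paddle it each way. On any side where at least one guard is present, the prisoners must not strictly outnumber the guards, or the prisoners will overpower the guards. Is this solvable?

1. 2 prisoners → the north bank.  (the south bank: 4G 2P; the north bank: 0G 2P)
2. 1 prisoner ← the south bank.  (the south bank: 4G 3P; the north bank: 0G 1P)
3. 3 prisoners → the north bank.  (the south bank: 4G 0P; the north bank: 0G 4P)
4. 1 prisoner ← the south bank.  (the south bank: 4G 1P; the north bank: 0G 3P)
5. 3 guards → the north bank.  (the south bank: 1G 1P; the north bank: 3G 3P)
6. 1 guard and 1 prisoner ← the south bank.  (the south bank: 2G 2P; the north bank: 2G 2P)
7. 2 guards → the north bank.  (the south bank: 0G 2P; the north bank: 4G 2P)
8. 1 prisoner ← the south bank.  (the south bank: 0G 3P; the north bank: 4G 1P)
9. 3 prisoners → the north bank.  (the south bank: 0G 0P; the north bank: 4G 4P)

Yes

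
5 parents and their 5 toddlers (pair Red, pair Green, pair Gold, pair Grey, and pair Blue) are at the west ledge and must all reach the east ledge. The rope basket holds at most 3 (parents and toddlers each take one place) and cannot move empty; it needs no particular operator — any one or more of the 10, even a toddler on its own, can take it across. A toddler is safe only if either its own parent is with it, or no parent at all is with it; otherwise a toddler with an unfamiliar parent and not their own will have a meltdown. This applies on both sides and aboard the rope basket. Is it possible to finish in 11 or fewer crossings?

Yes

Yes — this plan uses 11 crossings (≤ 11):
1. parent Red and toddler Red cross → the east ledge.
2. parent Red crosses ← the west ledge.
3. toddler Gold, toddler Green, and toddler Grey cross → the east ledge.
4. toddler Red crosses ← the west ledge.
5. parent Gold, parent Green, and parent Grey cross → the east ledge.
6. parent Green and toddler Green cross ← the west ledge.
7. parent Blue, parent Green, and parent Red cross → the east ledge.
8. toddler Gold crosses ← the west ledge.
9. toddler Green and toddler Red cross → the east ledge.
10. toddler Red crosses ← the west ledge.
11. toddler Blue, toddler Gold, and toddler Red cross → the east ledge.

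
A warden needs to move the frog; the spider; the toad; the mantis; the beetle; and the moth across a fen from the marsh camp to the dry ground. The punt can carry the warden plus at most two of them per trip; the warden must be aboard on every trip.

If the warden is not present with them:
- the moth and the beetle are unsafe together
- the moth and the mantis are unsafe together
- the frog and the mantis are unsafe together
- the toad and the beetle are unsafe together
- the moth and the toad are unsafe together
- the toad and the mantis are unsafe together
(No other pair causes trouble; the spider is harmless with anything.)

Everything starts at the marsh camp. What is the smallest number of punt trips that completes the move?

impossible

Whatever the first load, the items left behind include a forbidden pair without the warden. No opening move is safe, so no plan exists.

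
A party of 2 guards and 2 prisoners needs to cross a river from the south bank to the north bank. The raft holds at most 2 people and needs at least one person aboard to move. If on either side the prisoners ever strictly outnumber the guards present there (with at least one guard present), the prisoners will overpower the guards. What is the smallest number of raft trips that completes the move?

5

Counting alone: each trip to the north bank takes at most 2 across and each return brings at least 1 back, so after t trips out (and t−1 returns) at most 2t − (t−1) of the 4 are across; that first reaches 4 at t = 3, so at least 5 crossings are needed.
The plan below uses exactly 5 crossings, so it is optimal:
1. 2 prisoners → the north bank.  (the south bank: 2G 0P; the north bank: 0G 2P)
2. 1 prisoner ← the south bank.  (the south bank: 2G 1P; the north bank: 0G 1P)
3. 2 guards → the north bank.  (the south bank: 0G 1P; the north bank: 2G 1P)
4. 1 prisoner ← the south bank.  (the south bank: 0G 2P; the north bank: 2G 0P)
5. 2 prisoners → the north bank.  (the south bank: 0G 0P; the north bank: 2G 2P)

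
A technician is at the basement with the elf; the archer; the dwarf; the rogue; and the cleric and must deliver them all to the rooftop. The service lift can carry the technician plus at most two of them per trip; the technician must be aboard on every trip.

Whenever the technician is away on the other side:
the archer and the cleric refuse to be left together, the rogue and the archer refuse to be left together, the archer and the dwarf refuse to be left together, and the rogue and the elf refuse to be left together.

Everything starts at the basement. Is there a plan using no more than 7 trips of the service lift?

Yes — this plan uses 5 crossings (≤ 7):
1. Technician goes to the rooftop with the archer and the elf.  [the basement: the cleric, the dwarf, the rogue | the rooftop: the archer, the elf]
2. Technician goes back to the basement alone.  [the basement: the cleric, the dwarf, the rogue | the rooftop: the archer, the elf]
3. Technician goes to the rooftop with the cleric and the dwarf.  [the basement: the rogue | the rooftop: the archer, the cleric, the dwarf, the elf]
4. Technician goes back to the basement with the archer.  [the basement: the archer, the rogue | the rooftop: the cleric, the dwarf, the elf]
5. Technician goes to the rooftop with the archer and the rogue.  [the basement: — | the rooftop: the archer, the cleric, the dwarf, the elf, the rogue]

Yes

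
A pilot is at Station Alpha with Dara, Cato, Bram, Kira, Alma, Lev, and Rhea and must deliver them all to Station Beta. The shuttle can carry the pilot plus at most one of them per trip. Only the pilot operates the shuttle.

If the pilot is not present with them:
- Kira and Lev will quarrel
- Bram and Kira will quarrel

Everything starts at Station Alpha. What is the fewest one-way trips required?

15

Counting alone: the pilot can take at most 1 across per trip to Station Beta, so moving all 7 needs at least 7 loaded trips out, with a return between consecutive ones — at least 13 crossings.
The safety rule pushes this higher. Following every safe sequence of crossings, the most of the 7 that can be at Station Beta as the shuttle arrives there on crossing 13 is 6 — never all 7.
So no plan with fewer than 15 crossings exists, and this one achieves 15:
1. Pilot goes to Station Beta with Kira.
2. Pilot goes back to Station Alpha alone.
3. Pilot goes to Station Beta with Dara.
4. Pilot goes back to Station Alpha alone.
5. Pilot goes to Station Beta with Cato.
6. Pilot goes back to Station Alpha alone.
7. Pilot goes to Station Beta with Bram.
8. Pilot goes back to Station Alpha with Kira.
9. Pilot goes to Station Beta with Lev.
10. Pilot goes back to Station Alpha alone.
11. Pilot goes to Station Beta with Alma.
12. Pilot goes back to Station Alpha alone.
13. Pilot goes to Station Beta with Rhea.
14. Pilot goes back to Station Alpha alone.
15. Pilot goes to Station Beta with Kira.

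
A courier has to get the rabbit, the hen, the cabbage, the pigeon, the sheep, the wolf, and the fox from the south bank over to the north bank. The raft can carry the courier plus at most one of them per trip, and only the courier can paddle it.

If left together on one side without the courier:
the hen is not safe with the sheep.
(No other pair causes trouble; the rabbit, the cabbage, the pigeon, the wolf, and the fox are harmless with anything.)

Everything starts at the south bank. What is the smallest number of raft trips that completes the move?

Counting alone: the courier can take at most 1 across per trip to the north bank, so moving all 7 needs at least 7 loaded trips out, with a return between consecutive ones — at least 13 crossings.
The plan below uses exactly 13 crossings, so it is optimal:
1. Courier goes to the north bank with the hen.  [the south bank: the cabbage, the fox, the pigeon, the rabbit, the sheep, the wolf | the north bank: the hen]
2. Courier goes back to the south bank alone.  [the south bank: the cabbage, the fox, the pigeon, the rabbit, the sheep, the wolf | the north bank: the hen]
3. Courier goes to the north bank with the rabbit.  [the south bank: the cabbage, the fox, the pigeon, the sheep, the wolf | the north bank: the hen, the rabbit]
4. Courier goes back to the south bank alone.  [the south bank: the cabbage, the fox, the pigeon, the sheep, the wolf | the north bank: the hen, the rabbit]
5. Courier goes to the north bank with the cabbage.  [the south bank: the fox, the pigeon, the sheep, the wolf | the north bank: the cabbage, the hen, the rabbit]
6. Courier goes back to the south bank alone.  [the south bank: the fox, the pigeon, the sheep, the wolf | the north bank: the cabbage, the hen, the rabbit]
7. Courier goes to the north bank with the pigeon.  [the south bank: the fox, the sheep, the wolf | the north bank: the cabbage, the hen, the pigeon, the rabbit]
8. Courier goes back to the south bank alone.  [the south bank: the fox, the sheep, the wolf | the north bank: the cabbage, the hen, the pigeon, the rabbit]
9. Courier goes to the north bank with the wolf.  [the south bank: the fox, the sheep | the north bank: the cabbage, the hen, the pigeon, the rabbit, the wolf]
10. Courier goes back to the south bank alone.  [the south bank: the fox, the sheep | the north bank: the cabbage, the hen, the pigeon, the rabbit, the wolf]
11. Courier goes to the north bank with the fox.  [the south bank: the sheep | the north bank: the cabbage, the fox, the hen, the pigeon, the rabbit, the wolf]
12. Courier goes back to the south bank alone.  [the south bank: the sheep | the north bank: the cabbage, the fox, the hen, the pigeon, the rabbit, the wolf]
13. Courier goes to the north bank with the sheep.  [the south bank: — | the north bank: the cabbage, the fox, the hen, the pigeon, the rabbit, the sheep, the wolf]

13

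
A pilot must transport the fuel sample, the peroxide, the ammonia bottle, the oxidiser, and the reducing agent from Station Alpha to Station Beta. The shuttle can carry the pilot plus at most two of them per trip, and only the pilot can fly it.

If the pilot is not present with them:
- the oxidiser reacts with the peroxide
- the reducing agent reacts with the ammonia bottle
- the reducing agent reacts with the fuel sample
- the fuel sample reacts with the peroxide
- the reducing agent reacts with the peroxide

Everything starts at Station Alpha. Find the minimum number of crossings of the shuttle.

7

Counting alone: the pilot can take at most 2 across per trip to Station Beta, so moving all 5 needs at least 3 loaded trips out, with a return between consecutive ones — at least 5 crossings.
The safety rule pushes this higher. Following every safe sequence of crossings, the most of the 5 that can be at Station Beta as the shuttle arrives there on crossing 5 is 4 — never all 5.
So no plan with fewer than 7 crossings exists, and this one achieves 7:
1. Pilot goes to Station Beta with the peroxide and the reducing agent.  [Station Alpha: the ammonia bottle, the fuel sample, the oxidiser | Station Beta: the peroxide, the reducing agent]
2. Pilot goes back to Station Alpha with the peroxide.  [Station Alpha: the ammonia bottle, the fuel sample, the oxidiser, the peroxide | Station Beta: the reducing agent]
3. Pilot goes to Station Beta with the fuel sample and the oxidiser.  [Station Alpha: the ammonia bottle, the peroxide | Station Beta: the fuel sample, the oxidiser, the reducing agent]
4. Pilot goes back to Station Alpha with the fuel sample.  [Station Alpha: the ammonia bottle, the fuel sample, the peroxide | Station Beta: the oxidiser, the reducing agent]
5. Pilot goes to Station Beta with the ammonia bottle and the fuel sample.  [Station Alpha: the peroxide | Station Beta: the ammonia bottle, the fuel sample, the oxidiser, the reducing agent]
6. Pilot goes back to Station Alpha with the reducing agent.  [Station Alpha: the peroxide, the reducing agent | Station Beta: the ammonia bottle, the fuel sample, the oxidiser]
7. Pilot goes to Station Beta with the peroxide and the reducing agent.  [Station Alpha: — | Station Beta: the ammonia bottle, the fuel sample, the oxidiser, the peroxide, the reducing agent]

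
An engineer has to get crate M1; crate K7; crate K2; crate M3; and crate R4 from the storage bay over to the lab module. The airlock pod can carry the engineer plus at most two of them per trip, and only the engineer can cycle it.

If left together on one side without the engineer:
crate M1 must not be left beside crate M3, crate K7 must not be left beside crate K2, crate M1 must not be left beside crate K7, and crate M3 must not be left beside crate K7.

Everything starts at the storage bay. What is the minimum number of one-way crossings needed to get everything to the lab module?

Counting alone: the engineer can take at most 2 across per trip to the lab module, so moving all 5 needs at least 3 loaded trips out, with a return between consecutive ones — at least 5 crossings.
The safety rule pushes this higher. Following every safe sequence of crossings, the most of the 5 that can be at the lab module as the airlock pod arrives there on crossing 5 is 4 — never all 5.
So no plan with fewer than 7 crossings exists, and this one achieves 7:
1. Engineer goes to the lab module with crate K7 and crate M1.
2. Engineer goes back to the storage bay with crate M1.
3. Engineer goes to the lab module with crate K2 and crate M1.
4. Engineer goes back to the storage bay with crate K7.
5. Engineer goes to the lab module with crate K7 and crate R4.
6. Engineer goes back to the storage bay with crate K7.
7. Engineer goes to the lab module with crate K7 and crate M3.

7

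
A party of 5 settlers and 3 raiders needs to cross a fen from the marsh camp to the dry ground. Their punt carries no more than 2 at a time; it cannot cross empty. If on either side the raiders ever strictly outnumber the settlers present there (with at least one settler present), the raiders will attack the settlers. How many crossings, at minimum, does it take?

13

Counting alone: each trip to the dry ground takes at most 2 across and each return brings at least 1 back, so after t trips out (and t−1 returns) at most 2t − (t−1) of the 8 are across; that first reaches 8 at t = 7, so at least 13 crossings are needed.
The plan below uses exactly 13 crossings, so it is optimal:
1. 2 raiders → the dry ground.  (the marsh camp: 5S 1R; the dry ground: 0S 2R)
2. 1 raider ← the marsh camp.  (the marsh camp: 5S 2R; the dry ground: 0S 1R)
3. 2 raiders → the dry ground.  (the marsh camp: 5S 0R; the dry ground: 0S 3R)
4. 1 raider ← the marsh camp.  (the marsh camp: 5S 1R; the dry ground: 0S 2R)
5. 2 settlers → the dry ground.  (the marsh camp: 3S 1R; the dry ground: 2S 2R)
6. 1 raider ← the marsh camp.  (the marsh camp: 3S 2R; the dry ground: 2S 1R)
7. 1 settler and 1 raider → the dry ground.  (the marsh camp: 2S 1R; the dry ground: 3S 2R)
8. 1 raider ← the marsh camp.  (the marsh camp: 2S 2R; the dry ground: 3S 1R)
9. 2 raiders → the dry ground.  (the marsh camp: 2S 0R; the dry ground: 3S 3R)
10. 1 raider ← the marsh camp.  (the marsh camp: 2S 1R; the dry ground: 3S 2R)
11. 1 settler and 1 raider → the dry ground.  (the marsh camp: 1S 0R; the dry ground: 4S 3R)
12. 1 raider ← the marsh camp.  (the marsh camp: 1S 1R; the dry ground: 4S 2R)
13. 1 settler and 1 raider → the dry ground.  (the marsh camp: 0S 0R; the dry ground: 5S 3R)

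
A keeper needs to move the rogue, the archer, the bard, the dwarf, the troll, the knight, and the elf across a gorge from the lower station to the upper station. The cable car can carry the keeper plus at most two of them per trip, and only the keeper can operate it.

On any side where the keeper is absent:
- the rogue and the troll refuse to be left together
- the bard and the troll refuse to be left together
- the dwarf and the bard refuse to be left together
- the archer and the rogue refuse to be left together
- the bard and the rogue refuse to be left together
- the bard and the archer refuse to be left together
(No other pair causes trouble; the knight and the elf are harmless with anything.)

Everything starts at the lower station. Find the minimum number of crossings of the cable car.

11

Counting alone: the keeper can take at most 2 across per trip to the upper station, so moving all 7 needs at least 4 loaded trips out, with a return between consecutive ones — at least 7 crossings.
The safety rule pushes this higher. Following every safe sequence of crossings, the most of the 7 that can be at the upper station as the cable car arrives there on crossings 7, 9 is 5, 6 respectively — never all 7.
So no plan with fewer than 11 crossings exists, and this one achieves 11:
1. Keeper goes to the upper station with the bard and the rogue.  [the lower station: the archer, the dwarf, the elf, the knight, the troll | the upper station: the bard, the rogue]
2. Keeper goes back to the lower station with the rogue.  [the lower station: the archer, the dwarf, the elf, the knight, the rogue, the troll | the upper station: the bard]
3. Keeper goes to the upper station with the dwarf and the rogue.  [the lower station: the archer, the elf, the knight, the troll | the upper station: the bard, the dwarf, the rogue]
4. Keeper goes back to the lower station with the bard.  [the lower station: the archer, the bard, the elf, the knight, the troll | the upper station: the dwarf, the rogue]
5. Keeper goes to the upper station with the archer and the troll.  [the lower station: the bard, the elf, the knight | the upper station: the archer, the dwarf, the rogue, the troll]
6. Keeper goes back to the lower station with the rogue.  [the lower station: the bard, the elf, the knight, the rogue | the upper station: the archer, the dwarf, the troll]
7. Keeper goes to the upper station with the knight and the rogue.  [the lower station: the bard, the elf | the upper station: the archer, the dwarf, the knight, the rogue, the troll]
8. Keeper goes back to the lower station with the rogue.  [the lower station: the bard, the elf, the rogue | the upper station: the archer, the dwarf, the knight, the troll]
9. Keeper goes to the upper station with the elf and the rogue.  [the lower station: the bard | the upper station: the archer, the dwarf, the elf, the knight, the rogue, the troll]
10. Keeper goes back to the lower station with the rogue.  [the lower station: the bard, the rogue | the upper station: the archer, the dwarf, the elf, the knight, the troll]
11. Keeper goes to the upper station with the bard and the rogue.  [the lower station: — | the upper station: the archer, the bard, the dwarf, the elf, the knight, the rogue, the troll]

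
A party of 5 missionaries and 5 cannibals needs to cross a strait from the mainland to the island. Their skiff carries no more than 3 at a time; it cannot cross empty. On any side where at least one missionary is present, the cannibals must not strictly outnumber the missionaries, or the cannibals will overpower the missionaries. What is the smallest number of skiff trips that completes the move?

Counting alone: each trip to the island takes at most 3 across and each return brings at least 1 back, so after t trips out (and t−1 returns) at most 3t − (t−1) of the 10 are across; that first reaches 10 at t = 5, so at least 9 crossings are needed.
The safety rule pushes this higher. Following every safe sequence of crossings, the most of the 10 that can be at the island as the skiff arrives there on crossing 9 is 9 — never all 10.
So no plan with fewer than 11 crossings exists, and this one achieves 11:
1. 2 cannibals → the island.  (the mainland: 5M 3C; the island: 0M 2C)
2. 1 cannibal ← the mainland.  (the mainland: 5M 4C; the island: 0M 1C)
3. 3 cannibals → the island.  (the mainland: 5M 1C; the island: 0M 4C)
4. 1 cannibal ← the mainland.  (the mainland: 5M 2C; the island: 0M 3C)
5. 3 missionaries → the island.  (the mainland: 2M 2C; the island: 3M 3C)
6. 1 missionary and 1 cannibal ← the mainland.  (the mainland: 3M 3C; the island: 2M 2C)
7. 3 missionaries → the island.  (the mainland: 0M 3C; the island: 5M 2C)
8. 1 cannibal ← the mainland.  (the mainland: 0M 4C; the island: 5M 1C)
9. 2 cannibals → the island.  (the mainland: 0M 2C; the island: 5M 3C)
10. 1 cannibal ← the mainland.  (the mainland: 0M 3C; the island: 5M 2C)
11. 3 cannibals → the island.  (the mainland: 0M 0C; the island: 5M 5C)

11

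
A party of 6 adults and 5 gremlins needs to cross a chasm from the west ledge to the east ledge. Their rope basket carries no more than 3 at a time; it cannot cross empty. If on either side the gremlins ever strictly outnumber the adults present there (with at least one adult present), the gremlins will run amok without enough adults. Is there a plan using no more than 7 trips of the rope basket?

No

Counting alone: each trip to the east ledge takes at most 3 across and each return brings at least 1 back, so after t trips out (and t−1 returns) at most 3t − (t−1) of the 11 are across; that first reaches 11 at t = 5, so at least 9 crossings are needed.
Since 7 < 9, 7 crossings cannot be enough. (The shortest complete plan in fact takes 9:)
1. 3 gremlins → the east ledge.  (the west ledge: 6A 2G; the east ledge: 0A 3G)
2. 1 gremlin ← the west ledge.  (the west ledge: 6A 3G; the east ledge: 0A 2G)
3. 3 adults → the east ledge.  (the west ledge: 3A 3G; the east ledge: 3A 2G)
4. 1 adult ← the west ledge.  (the west ledge: 4A 3G; the east ledge: 2A 2G)
5. 2 adults and 1 gremlin → the east ledge.  (the west ledge: 2A 2G; the east ledge: 4A 3G)
6. 1 adult ← the west ledge.  (the west ledge: 3A 2G; the east ledge: 3A 3G)
7. 2 adults and 1 gremlin → the east ledge.  (the west ledge: 1A 1G; the east ledge: 5A 4G)
8. 1 adult ← the west ledge.  (the west ledge: 2A 1G; the east ledge: 4A 4G)
9. 2 adults and 1 gremlin → the east ledge.  (the west ledge: 0A 0G; the east ledge: 6A 5G)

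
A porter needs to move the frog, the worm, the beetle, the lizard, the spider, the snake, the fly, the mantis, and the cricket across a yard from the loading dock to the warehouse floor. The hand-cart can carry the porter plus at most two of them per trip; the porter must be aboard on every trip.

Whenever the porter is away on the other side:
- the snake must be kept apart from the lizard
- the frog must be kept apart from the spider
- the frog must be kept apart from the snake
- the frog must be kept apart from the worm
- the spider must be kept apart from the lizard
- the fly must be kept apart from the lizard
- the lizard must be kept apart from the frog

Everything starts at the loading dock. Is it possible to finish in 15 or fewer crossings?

Yes

Yes — this plan uses 15 crossings (≤ 15):
1. Porter goes to the warehouse floor with the frog and the lizard.
2. Porter goes back to the loading dock with the frog.
3. Porter goes to the warehouse floor with the frog and the worm.
4. Porter goes back to the loading dock with the frog.
5. Porter goes to the warehouse floor with the beetle and the frog.
6. Porter goes back to the loading dock with the frog.
7. Porter goes to the warehouse floor with the frog and the mantis.
8. Porter goes back to the loading dock with the frog.
9. Porter goes to the warehouse floor with the cricket and the frog.
10. Porter goes back to the loading dock with the frog.
11. Porter goes to the warehouse floor with the snake and the spider.
12. Porter goes back to the loading dock with the lizard.
13. Porter goes to the warehouse floor with the fly and the frog.
14. Porter goes back to the loading dock with the frog.
15. Porter goes to the warehouse floor with the frog and the lizard.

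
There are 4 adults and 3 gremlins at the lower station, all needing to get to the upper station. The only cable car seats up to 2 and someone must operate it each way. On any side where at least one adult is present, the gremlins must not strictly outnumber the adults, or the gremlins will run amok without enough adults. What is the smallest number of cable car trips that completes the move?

Counting alone: each trip to the upper station takes at most 2 across and each return brings at least 1 back, so after t trips out (and t−1 returns) at most 2t − (t−1) of the 7 are across; that first reaches 7 at t = 6, so at least 11 crossings are needed.
The plan below uses exactly 11 crossings, so it is optimal:
1. 2 gremlins → the upper station.  (the lower station: 4A 1G; the upper station: 0A 2G)
2. 1 gremlin ← the lower station.  (the lower station: 4A 2G; the upper station: 0A 1G)
3. 2 gremlins → the upper station.  (the lower station: 4A 0G; the upper station: 0A 3G)
4. 1 gremlin ← the lower station.  (the lower station: 4A 1G; the upper station: 0A 2G)
5. 2 adults → the upper station.  (the lower station: 2A 1G; the upper station: 2A 2G)
6. 1 gremlin ← the lower station.  (the lower station: 2A 2G; the upper station: 2A 1G)
7. 1 adult and 1 gremlin → the upper station.  (the lower station: 1A 1G; the upper station: 3A 2G)
8. 1 adult ← the lower station.  (the lower station: 2A 1G; the upper station: 2A 2G)
9. 1 adult and 1 gremlin → the upper station.  (the lower station: 1A 0G; the upper station: 3A 3G)
10. 1 gremlin ← the lower station.  (the lower station: 1A 1G; the upper station: 3A 2G)
11. 1 adult and 1 gremlin → the upper station.  (the lower station: 0A 0G; the upper station: 4A 3G)

11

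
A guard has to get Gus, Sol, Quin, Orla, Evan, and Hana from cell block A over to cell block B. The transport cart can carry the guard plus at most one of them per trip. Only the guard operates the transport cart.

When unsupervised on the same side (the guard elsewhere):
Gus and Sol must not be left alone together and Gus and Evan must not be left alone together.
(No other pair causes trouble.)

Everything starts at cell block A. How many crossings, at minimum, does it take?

Counting alone: the guard can take at most 1 across per trip to cell block B, so moving all 6 needs at least 6 loaded trips out, with a return between consecutive ones — at least 11 crossings.
The safety rule pushes this higher. Following every safe sequence of crossings, the most of the 6 that can be at cell block B as the transport cart arrives there on crossing 11 is 5 — never all 6.
So no plan with fewer than 13 crossings exists, and this one achieves 13:
1. Guard goes to cell block B with Gus.  [cell block A: Evan, Hana, Orla, Quin, Sol | cell block B: Gus]
2. Guard goes back to cell block A alone.  [cell block A: Evan, Hana, Orla, Quin, Sol | cell block B: Gus]
3. Guard goes to cell block B with Sol.  [cell block A: Evan, Hana, Orla, Quin | cell block B: Gus, Sol]
4. Guard goes back to cell block A with Gus.  [cell block A: Evan, Gus, Hana, Orla, Quin | cell block B: Sol]
5. Guard goes to cell block B with Evan.  [cell block A: Gus, Hana, Orla, Quin | cell block B: Evan, Sol]
6. Guard goes back to cell block A alone.  [cell block A: Gus, Hana, Orla, Quin | cell block B: Evan, Sol]
7. Guard goes to cell block B with Quin.  [cell block A: Gus, Hana, Orla | cell block B: Evan, Quin, Sol]
8. Guard goes back to cell block A alone.  [cell block A: Gus, Hana, Orla | cell block B: Evan, Quin, Sol]
9. Guard goes to cell block B with Orla.  [cell block A: Gus, Hana | cell block B: Evan, Orla, Quin, Sol]
10. Guard goes back to cell block A alone.  [cell block A: Gus, Hana | cell block B: Evan, Orla, Quin, Sol]
11. Guard goes to cell block B with Hana.  [cell block A: Gus | cell block B: Evan, Hana, Orla, Quin, Sol]
12. Guard goes back to cell block A alone.  [cell block A: Gus | cell block B: Evan, Hana, Orla, Quin, Sol]
13. Guard goes to cell block B with Gus.  [cell block A: — | cell block B: Evan, Gus, Hana, Orla, Quin, Sol]

13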